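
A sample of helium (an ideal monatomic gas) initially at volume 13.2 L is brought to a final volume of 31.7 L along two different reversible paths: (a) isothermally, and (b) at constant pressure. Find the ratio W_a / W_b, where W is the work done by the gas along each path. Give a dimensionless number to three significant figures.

Path (a) isothermal: W = P₁V₁ ln(V₂/V₁) → W_a/(P₁V₁) = 0.8761.
Path (b) isobaric: W = P₁(V₂ − V₁) → W_b/(P₁V₁) = 1.402.
W_a / W_b = 0.8761 / 1.402 = 0.6251.

W_a / W_b ≈ 0.625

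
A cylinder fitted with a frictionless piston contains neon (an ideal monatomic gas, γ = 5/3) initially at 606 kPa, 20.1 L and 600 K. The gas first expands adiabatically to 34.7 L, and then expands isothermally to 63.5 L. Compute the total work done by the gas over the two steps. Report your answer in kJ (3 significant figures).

W_total ≈ 10.7 kJ

Step 1 (adiabatic): W = (P₁V₁ − P₂V₂)/(γ−1) = (12181 − 8464)/0.667 = 5575 J.
After step 1: P = 243.9 kPa, V = 34.7 L, T = 416.9 K.
Step 2 (isothermal): W = P₁V₁ ln(V₂/V₁) = (8464) ln(63.5/34.7) = 5115 J.
W_total = 5575 + 5115 = 10690 J.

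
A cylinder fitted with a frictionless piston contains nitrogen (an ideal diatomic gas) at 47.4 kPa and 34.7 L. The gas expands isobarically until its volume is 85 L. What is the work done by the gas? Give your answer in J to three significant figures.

W ≈ 2380 J

Isobaric: W = P ΔV.
W = (47.4 kPa)(85 − 34.7 L) = (47.4)(50.3) = 2384 J.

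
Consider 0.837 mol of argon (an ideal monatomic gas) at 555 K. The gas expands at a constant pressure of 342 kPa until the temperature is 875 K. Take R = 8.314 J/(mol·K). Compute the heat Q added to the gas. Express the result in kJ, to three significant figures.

Q ≈ 5.57 kJ

Isobaric: W = nRΔT = (0.837)(8.314)(320) = 2227 J.
ΔU = nCᵥΔT with Cᵥ = 3R/2: ΔU = (0.837)(12.47)(320) = 3340 J.
Q = ΔU + W = 3340 + 2227 = 5567 J.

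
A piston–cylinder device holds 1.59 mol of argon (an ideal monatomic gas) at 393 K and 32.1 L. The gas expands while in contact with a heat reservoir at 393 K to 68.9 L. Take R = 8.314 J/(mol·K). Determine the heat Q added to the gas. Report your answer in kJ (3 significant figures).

Isothermal ⇒ ΔU = 0, so Q = W = nRT ln(V₂/V₁).
Q = (1.59)(8.314)(393) ln(68.9/32.1) = 5195 × 0.7638 = 3968 J.

Q ≈ 3.97 kJ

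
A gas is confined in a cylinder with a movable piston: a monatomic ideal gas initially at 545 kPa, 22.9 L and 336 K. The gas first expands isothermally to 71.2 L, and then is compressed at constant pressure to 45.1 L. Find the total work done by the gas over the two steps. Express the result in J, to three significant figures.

Step 1 (isothermal): W = P₁V₁ ln(V₂/V₁) = (12480) ln(71.2/22.9) = 14157 J.
After step 1: P = 175.3 kPa, V = 71.2 L, T = 336 K.
Step 2 (isobaric): W = PΔV = (175.3 kPa)(45.1 − 71.2 L) = -4575 J.
W_total = 14157 − 4575 = 9582 J.

W_total ≈ 9580 J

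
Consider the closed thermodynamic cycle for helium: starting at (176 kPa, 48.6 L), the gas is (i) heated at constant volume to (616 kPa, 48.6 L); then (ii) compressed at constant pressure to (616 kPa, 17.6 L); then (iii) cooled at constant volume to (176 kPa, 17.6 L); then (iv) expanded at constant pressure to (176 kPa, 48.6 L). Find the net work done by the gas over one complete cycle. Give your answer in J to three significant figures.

W_net ≈ -13600 J

Constant-volume legs do no work.
W(ii) = (616)(17.6 − 48.6) = -19096 J; W(iv) = (176)(48.6 − 17.6) = 5456 J.
W_net = -19096 + 5456 = -13640 J (the counter-clockwise enclosed area).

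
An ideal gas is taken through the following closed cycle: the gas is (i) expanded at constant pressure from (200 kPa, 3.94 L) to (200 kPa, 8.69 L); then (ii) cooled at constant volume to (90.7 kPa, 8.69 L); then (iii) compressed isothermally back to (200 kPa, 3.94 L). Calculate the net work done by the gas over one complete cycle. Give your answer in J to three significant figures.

W_net ≈ 327 J

Leg (i): W = PΔV = (200)(8.69 − 3.94) = 950 J.
Leg (ii): W = 0.
Leg (iii): W = PᵢVᵢ ln(V_f/Vᵢ) = (788.2) ln(3.94/8.69) = -623.4 J.
W_net = 950 − 623.4 = 326.6 J.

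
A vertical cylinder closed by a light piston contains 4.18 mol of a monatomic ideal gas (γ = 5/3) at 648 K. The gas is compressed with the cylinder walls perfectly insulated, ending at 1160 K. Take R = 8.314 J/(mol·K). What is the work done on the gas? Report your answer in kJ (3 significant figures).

Adiabatic ⇒ Q = 0, so W_by = −ΔU = nCᵥ(T₁ − T₂).
Cᵥ = 3R/2 = 12.47 J/(mol·K).
W = (4.18)(12.47)(648 − 1160) = -26690 J.
Work on gas = −W_by = 26690 J.

W ≈ 26.7 kJ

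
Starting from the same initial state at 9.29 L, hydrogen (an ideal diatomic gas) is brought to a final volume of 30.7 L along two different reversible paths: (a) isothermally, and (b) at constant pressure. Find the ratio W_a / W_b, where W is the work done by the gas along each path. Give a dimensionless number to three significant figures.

Path (a) isothermal: W = P₁V₁ ln(V₂/V₁) → W_a/(P₁V₁) = 1.195.
Path (b) isobaric: W = P₁(V₂ − V₁) → W_b/(P₁V₁) = 2.305.
W_a / W_b = 1.195 / 2.305 = 0.5187.

W_a / W_b ≈ 0.519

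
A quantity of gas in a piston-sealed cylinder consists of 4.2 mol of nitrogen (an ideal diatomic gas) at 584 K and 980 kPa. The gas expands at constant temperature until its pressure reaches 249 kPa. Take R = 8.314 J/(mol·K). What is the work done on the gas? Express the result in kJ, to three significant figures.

W ≈ -27.9 kJ

Isothermal process: W = nRT ln(V₂/V₁) = nRT ln(P₁/P₂).
W = (4.2)(8.314)(584) × ln(980/249)
  = 20393 × ln(3.936) = 20393 × 1.37
W_by_gas = 27940 J; work on gas = −W_by = -27940 J.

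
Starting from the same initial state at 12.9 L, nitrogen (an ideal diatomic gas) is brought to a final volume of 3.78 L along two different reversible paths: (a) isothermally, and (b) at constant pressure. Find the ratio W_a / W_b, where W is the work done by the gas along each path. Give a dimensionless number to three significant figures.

Path (a) isothermal: W = P₁V₁ ln(V₂/V₁) → W_a/(P₁V₁) = -1.228.
Path (b) isobaric: W = P₁(V₂ − V₁) → W_b/(P₁V₁) = -0.707.
W_a / W_b = -1.228 / -0.707 = 1.736.

W_a / W_b ≈ 1.74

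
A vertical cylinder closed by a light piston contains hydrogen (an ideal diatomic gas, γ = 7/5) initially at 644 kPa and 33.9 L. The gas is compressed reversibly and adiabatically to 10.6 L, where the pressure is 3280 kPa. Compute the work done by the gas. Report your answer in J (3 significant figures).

Adiabatic: W = (P₁V₁ − P₂V₂)/(γ − 1) with γ = 7/5.
P₁V₁ = 21832 J, P₂V₂ = 34768 J.
W = (21832 − 34768) / 0.4 = -32341 J.

W ≈ -32300 J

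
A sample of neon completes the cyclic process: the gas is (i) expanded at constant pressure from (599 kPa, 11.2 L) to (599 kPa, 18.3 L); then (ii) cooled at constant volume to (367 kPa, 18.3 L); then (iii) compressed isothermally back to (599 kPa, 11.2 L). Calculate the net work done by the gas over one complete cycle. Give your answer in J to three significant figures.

W_net ≈ 955 J

Leg (i): W = PΔV = (599)(18.3 − 11.2) = 4253 J.
Leg (ii): W = 0.
Leg (iii): W = PᵢVᵢ ln(V_f/Vᵢ) = (6716) ln(11.2/18.3) = -3298 J.
W_net = 4253 − 3298 = 955.4 J.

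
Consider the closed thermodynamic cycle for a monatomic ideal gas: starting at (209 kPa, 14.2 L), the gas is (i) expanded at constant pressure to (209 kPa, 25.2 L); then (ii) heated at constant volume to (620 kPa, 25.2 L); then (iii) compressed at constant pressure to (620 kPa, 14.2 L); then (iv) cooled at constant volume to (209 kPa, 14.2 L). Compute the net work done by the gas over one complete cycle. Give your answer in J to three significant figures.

Constant-volume legs do no work.
W(i) = (209)(25.2 − 14.2) = 2299 J; W(iii) = (620)(14.2 − 25.2) = -6820 J.
W_net = 2299 − 6820 = -4521 J (the counter-clockwise enclosed area).

W_net ≈ -4520 J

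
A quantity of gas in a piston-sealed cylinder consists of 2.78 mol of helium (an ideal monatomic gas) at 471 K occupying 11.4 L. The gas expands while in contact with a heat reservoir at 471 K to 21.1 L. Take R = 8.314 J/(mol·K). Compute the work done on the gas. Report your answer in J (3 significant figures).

Isothermal: W = nRT ln(V₂/V₁).
W = (2.78)(8.314)(471) × ln(21.1/11.4)
  = 10886 × 0.6157
W_by_gas = 6702 J; work on gas = −W_by = -6702 J.

W ≈ -6700 J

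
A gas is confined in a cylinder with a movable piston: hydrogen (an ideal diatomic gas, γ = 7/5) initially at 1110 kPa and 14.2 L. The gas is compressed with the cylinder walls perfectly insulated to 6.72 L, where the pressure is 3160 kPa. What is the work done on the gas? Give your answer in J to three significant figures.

W ≈ 13700 J

Adiabatic: W = (P₁V₁ − P₂V₂)/(γ − 1) with γ = 7/5.
P₁V₁ = 15762 J, P₂V₂ = 21235 J.
W = (15762 − 21235) / 0.4 = -13683 J.
Work on gas = −W_by = 13683 J.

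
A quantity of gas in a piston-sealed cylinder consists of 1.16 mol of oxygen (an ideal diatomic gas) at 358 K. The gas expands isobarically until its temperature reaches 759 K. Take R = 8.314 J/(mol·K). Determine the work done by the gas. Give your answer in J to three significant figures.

Isobaric: W = P ΔV = nR ΔT.
W = (1.16)(8.314)(759 − 358) = 3867 J.

W ≈ 3870 J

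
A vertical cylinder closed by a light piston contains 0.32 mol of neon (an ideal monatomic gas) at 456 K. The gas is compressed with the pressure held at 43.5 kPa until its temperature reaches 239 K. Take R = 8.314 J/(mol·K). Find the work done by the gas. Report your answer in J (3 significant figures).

W ≈ -577 J

Isobaric: W = P ΔV = nR ΔT.
W = (0.32)(8.314)(239 − 456) = -577.3 J.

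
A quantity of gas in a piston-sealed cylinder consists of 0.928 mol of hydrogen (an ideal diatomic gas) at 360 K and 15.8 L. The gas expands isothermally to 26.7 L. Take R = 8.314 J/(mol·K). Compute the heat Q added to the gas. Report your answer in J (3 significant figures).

Q ≈ 1460 J

Isothermal ⇒ ΔU = 0, so Q = W = nRT ln(V₂/V₁).
Q = (0.928)(8.314)(360) ln(26.7/15.8) = 2778 × 0.5247 = 1457 J.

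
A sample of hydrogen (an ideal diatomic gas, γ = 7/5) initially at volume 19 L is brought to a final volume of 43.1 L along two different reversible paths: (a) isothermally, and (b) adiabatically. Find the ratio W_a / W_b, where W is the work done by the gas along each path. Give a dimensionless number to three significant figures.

W_a / W_b ≈ 1.17

Path (a) isothermal: W = P₁V₁ ln(V₂/V₁) → W_a/(P₁V₁) = 0.8191.
Path (b) adiabatic: W = P₁V₁(1 − (V₁/V₂)^(γ−1))/(γ−1) → W_b/(P₁V₁) = 0.6984.
W_a / W_b = 0.8191 / 0.6984 = 1.173.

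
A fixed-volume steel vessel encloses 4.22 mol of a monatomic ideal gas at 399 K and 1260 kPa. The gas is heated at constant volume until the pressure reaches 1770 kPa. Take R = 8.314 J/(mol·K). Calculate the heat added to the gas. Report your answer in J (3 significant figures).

Q ≈ 8500 J

Constant volume ⇒ W = 0, so Q = ΔU = nCᵥΔT with Cᵥ = 3R/2 = 12.47 J/(mol·K).
At constant V, T₂/T₁ = P₂/P₁ ⇒ ΔT = T₁(P₂/P₁ − 1) = 399·(1770/1260 − 1) = 161.5 K.
ΔU = (4.22)(12.47)(161.5) = 8499 J.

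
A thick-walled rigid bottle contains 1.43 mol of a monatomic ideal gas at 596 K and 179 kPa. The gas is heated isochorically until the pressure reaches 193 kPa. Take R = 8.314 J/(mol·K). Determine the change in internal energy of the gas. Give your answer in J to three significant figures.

ΔU ≈ 831 J

Constant volume ⇒ W = 0, so Q = ΔU = nCᵥΔT with Cᵥ = 3R/2 = 12.47 J/(mol·K).
At constant V, T₂/T₁ = P₂/P₁ ⇒ ΔT = T₁(P₂/P₁ − 1) = 596·(193/179 − 1) = 46.61 K.
ΔU = (1.43)(12.47)(46.61) = 831.3 J.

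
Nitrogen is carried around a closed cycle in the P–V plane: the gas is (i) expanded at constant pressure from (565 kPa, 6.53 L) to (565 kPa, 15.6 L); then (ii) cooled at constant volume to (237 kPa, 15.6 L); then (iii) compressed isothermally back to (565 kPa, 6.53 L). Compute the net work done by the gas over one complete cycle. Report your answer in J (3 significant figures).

Leg (i): W = PΔV = (565)(15.6 − 6.53) = 5125 J.
Leg (ii): W = 0.
Leg (iii): W = PᵢVᵢ ln(V_f/Vᵢ) = (3697) ln(6.53/15.6) = -3220 J.
W_net = 5125 − 3220 = 1905 J.

W_net ≈ 1900 J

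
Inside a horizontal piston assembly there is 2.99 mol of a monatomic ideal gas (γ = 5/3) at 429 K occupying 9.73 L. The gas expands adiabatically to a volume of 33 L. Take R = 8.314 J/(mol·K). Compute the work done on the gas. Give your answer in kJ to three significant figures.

Adiabatic: TV^(γ−1) = const with γ = 5/3.
T₂ = T₁ (V₁/V₂)^(γ−1) = 429 × (9.73/33)^0.667 = 429 × 0.443 = 190 K.
W_by = nCᵥ(T₁ − T₂) = (2.99)(12.47)(429 − 190) = 8910 J.
Work on gas = −W_by = -8910 J.

W ≈ -8.91 kJ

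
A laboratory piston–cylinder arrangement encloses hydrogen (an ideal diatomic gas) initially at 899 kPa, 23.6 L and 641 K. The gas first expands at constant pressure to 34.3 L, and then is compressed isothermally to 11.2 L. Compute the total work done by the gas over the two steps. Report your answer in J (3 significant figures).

Step 1 (isobaric): W = PΔV = (899 kPa)(34.3 − 23.6 L) = 9619 J.
After step 1: P = 899 kPa, V = 34.3 L, T = 931.6 K.
Step 2 (isothermal): W = P₁V₁ ln(V₂/V₁) = (30836) ln(11.2/34.3) = -34512 J.
W_total = 9619 − 34512 = -24893 J.

W_total ≈ -24900 J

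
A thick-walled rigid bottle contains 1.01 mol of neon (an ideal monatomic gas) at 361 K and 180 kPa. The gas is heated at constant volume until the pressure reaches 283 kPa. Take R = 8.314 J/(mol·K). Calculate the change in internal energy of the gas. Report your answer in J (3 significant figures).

ΔU ≈ 2600 J

Constant volume ⇒ W = 0, so Q = ΔU = nCᵥΔT with Cᵥ = 3R/2 = 12.47 J/(mol·K).
At constant V, T₂/T₁ = P₂/P₁ ⇒ ΔT = T₁(P₂/P₁ − 1) = 361·(283/180 − 1) = 206.6 K.
ΔU = (1.01)(12.47)(206.6) = 2602 J.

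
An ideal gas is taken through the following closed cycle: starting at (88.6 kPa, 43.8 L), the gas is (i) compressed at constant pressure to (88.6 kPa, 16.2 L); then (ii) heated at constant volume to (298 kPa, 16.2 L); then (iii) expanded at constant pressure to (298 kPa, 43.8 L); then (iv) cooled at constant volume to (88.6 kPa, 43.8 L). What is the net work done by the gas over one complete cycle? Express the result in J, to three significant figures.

Constant-volume legs do no work.
W(i) = (88.6)(16.2 − 43.8) = -2445 J; W(iii) = (298)(43.8 − 16.2) = 8225 J.
W_net = -2445 + 8225 = 5779 J (the clockwise enclosed area).

W_net ≈ 5780 J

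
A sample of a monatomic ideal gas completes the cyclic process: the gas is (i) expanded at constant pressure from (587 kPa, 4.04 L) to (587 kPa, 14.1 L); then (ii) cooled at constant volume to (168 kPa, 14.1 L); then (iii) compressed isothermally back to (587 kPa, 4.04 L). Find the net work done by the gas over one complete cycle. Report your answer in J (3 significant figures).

W_net ≈ 2940 J

Leg (i): W = PΔV = (587)(14.1 − 4.04) = 5905 J.
Leg (ii): W = 0.
Leg (iii): W = PᵢVᵢ ln(V_f/Vᵢ) = (2369) ln(4.04/14.1) = -2961 J.
W_net = 5905 − 2961 = 2944 J.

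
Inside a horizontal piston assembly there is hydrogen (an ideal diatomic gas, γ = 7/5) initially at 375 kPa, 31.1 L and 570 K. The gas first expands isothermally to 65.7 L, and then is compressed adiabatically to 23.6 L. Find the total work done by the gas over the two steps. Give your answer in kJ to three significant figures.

W_total ≈ -6.03 kJ

Step 1 (isothermal): W = P₁V₁ ln(V₂/V₁) = (11662) ln(65.7/31.1) = 8722 J.
After step 1: P = 177.5 kPa, V = 65.7 L, T = 570 K.
Step 2 (adiabatic): W = (P₁V₁ − P₂V₂)/(γ−1) = (11662 − 17565)/0.4 = -14757 J.
W_total = 8722 − 14757 = -6034 J.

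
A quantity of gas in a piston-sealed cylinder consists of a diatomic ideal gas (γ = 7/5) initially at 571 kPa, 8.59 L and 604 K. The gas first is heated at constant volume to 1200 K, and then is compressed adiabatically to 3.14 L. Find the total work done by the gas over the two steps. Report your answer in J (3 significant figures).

Step 1 (isochoric): W = 0 (constant volume).
After step 1: P = 1134 kPa (V unchanged).
Step 2 (adiabatic): W = (P₁V₁ − P₂V₂)/(γ−1) = (9745 − 14575)/0.4 = -12075 J.
W_total = 0 − 12075 = -12075 J.

W_total ≈ -12100 J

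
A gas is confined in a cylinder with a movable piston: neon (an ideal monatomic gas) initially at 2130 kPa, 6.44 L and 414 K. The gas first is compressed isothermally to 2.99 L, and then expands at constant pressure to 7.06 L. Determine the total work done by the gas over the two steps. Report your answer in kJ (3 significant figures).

Step 1 (isothermal): W = P₁V₁ ln(V₂/V₁) = (13717) ln(2.99/6.44) = -10525 J.
After step 1: P = 4588 kPa, V = 2.99 L, T = 414 K.
Step 2 (isobaric): W = PΔV = (4588 kPa)(7.06 − 2.99 L) = 18672 J.
W_total = -10525 + 18672 = 8147 J.

W_total ≈ 8.15 kJ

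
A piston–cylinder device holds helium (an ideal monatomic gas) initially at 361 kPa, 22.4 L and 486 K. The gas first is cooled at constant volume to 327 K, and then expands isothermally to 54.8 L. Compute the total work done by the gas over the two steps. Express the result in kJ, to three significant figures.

Step 1 (isochoric): W = 0 (constant volume).
After step 1: P = 242.9 kPa (V unchanged).
Step 2 (isothermal): W = P₁V₁ ln(V₂/V₁) = (5441) ln(54.8/22.4) = 4868 J.
W_total = 0 + 4868 = 4868 J.

W_total ≈ 4.87 kJ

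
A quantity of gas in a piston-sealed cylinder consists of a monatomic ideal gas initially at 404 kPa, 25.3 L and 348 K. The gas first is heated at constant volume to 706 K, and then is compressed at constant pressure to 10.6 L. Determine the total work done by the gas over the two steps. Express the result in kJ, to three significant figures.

W_total ≈ -12.0 kJ

Step 1 (isochoric): W = 0 (constant volume).
After step 1: P = 819.6 kPa (V unchanged).
Step 2 (isobaric): W = PΔV = (819.6 kPa)(10.6 − 25.3 L) = -12048 J.
W_total = 0 − 12048 = -12048 J.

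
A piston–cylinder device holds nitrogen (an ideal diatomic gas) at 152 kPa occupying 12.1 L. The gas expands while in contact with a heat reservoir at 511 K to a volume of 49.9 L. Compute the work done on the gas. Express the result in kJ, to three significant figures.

W ≈ -2.61 kJ

Isothermal: W = nRT ln(V₂/V₁) = P₁V₁ ln(V₂/V₁).
P₁V₁ = (152 kPa)(12.1 L) = 1839 J.
W = 1839 × ln(49.9/12.1) = 1839 × 1.417
W_by_gas = 2606 J; work on gas = −W_by = -2606 J.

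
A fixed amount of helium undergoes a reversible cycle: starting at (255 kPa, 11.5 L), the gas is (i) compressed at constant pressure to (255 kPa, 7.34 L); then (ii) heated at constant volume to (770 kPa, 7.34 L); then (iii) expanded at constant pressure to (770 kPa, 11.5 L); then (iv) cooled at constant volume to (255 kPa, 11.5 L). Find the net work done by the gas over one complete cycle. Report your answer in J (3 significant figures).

W_net ≈ 2140 J

Constant-volume legs do no work.
W(i) = (255)(7.34 − 11.5) = -1061 J; W(iii) = (770)(11.5 − 7.34) = 3203 J.
W_net = -1061 + 3203 = 2142 J (the clockwise enclosed area).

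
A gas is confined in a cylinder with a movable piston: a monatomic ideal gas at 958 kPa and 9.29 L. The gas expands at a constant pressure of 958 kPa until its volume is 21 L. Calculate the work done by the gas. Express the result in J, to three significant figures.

W ≈ 11200 J

Isobaric: W = P ΔV.
W = (958 kPa)(21 − 9.29 L) = (958)(11.71) = 11218 J.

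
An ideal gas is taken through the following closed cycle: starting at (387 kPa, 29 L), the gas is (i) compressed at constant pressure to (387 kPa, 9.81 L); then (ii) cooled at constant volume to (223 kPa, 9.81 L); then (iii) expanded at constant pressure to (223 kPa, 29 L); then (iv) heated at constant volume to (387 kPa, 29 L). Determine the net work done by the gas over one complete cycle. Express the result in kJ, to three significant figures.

Constant-volume legs do no work.
W(i) = (387)(9.81 − 29) = -7427 J; W(iii) = (223)(29 − 9.81) = 4279 J.
W_net = -7427 + 4279 = -3147 J (the counter-clockwise enclosed area).

W_net ≈ -3.15 kJ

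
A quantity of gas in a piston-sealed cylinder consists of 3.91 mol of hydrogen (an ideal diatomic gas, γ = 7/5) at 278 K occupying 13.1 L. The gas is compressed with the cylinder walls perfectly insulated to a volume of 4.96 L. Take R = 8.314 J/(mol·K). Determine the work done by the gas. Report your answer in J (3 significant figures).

Adiabatic: TV^(γ−1) = const with γ = 7/5.
T₂ = T₁ (V₁/V₂)^(γ−1) = 278 × (13.1/4.96)^0.4 = 278 × 1.475 = 410 K.
W_by = nCᵥ(T₁ − T₂) = (3.91)(20.79)(278 − 410) = -10726 J.

W ≈ -10700 J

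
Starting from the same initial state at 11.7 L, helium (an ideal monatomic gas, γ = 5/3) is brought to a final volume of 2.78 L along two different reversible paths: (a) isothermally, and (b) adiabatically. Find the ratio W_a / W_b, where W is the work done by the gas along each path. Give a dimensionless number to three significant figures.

Path (a) isothermal: W = P₁V₁ ln(V₂/V₁) → W_a/(P₁V₁) = -1.437.
Path (b) adiabatic: W = P₁V₁(1 − (V₁/V₂)^(γ−1))/(γ−1) → W_b/(P₁V₁) = -2.41.
W_a / W_b = -1.437 / -2.41 = 0.5963.

W_a / W_b ≈ 0.596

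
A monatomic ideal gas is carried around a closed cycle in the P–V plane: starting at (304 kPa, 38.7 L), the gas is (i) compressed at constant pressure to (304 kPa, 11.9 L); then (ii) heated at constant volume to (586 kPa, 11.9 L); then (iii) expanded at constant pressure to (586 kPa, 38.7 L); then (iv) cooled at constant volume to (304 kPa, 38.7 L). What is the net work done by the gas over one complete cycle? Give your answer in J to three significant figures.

W_net ≈ 7560 J

Constant-volume legs do no work.
W(i) = (304)(11.9 − 38.7) = -8147 J; W(iii) = (586)(38.7 − 11.9) = 15705 J.
W_net = -8147 + 15705 = 7558 J (the clockwise enclosed area).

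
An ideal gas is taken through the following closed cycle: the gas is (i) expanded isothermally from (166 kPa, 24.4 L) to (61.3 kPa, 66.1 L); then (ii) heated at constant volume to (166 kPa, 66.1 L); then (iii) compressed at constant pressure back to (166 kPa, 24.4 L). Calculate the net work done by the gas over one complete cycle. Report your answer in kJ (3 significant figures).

W_net ≈ -2.89 kJ

Leg (i): W = PᵢVᵢ ln(V_f/Vᵢ) = (4050) ln(66.1/24.4) = 4037 J.
Leg (ii): W = 0.
Leg (iii): W = PΔV = (166)(24.4 − 66.1) = -6922 J.
W_net = 4037 − 6922 = -2886 J.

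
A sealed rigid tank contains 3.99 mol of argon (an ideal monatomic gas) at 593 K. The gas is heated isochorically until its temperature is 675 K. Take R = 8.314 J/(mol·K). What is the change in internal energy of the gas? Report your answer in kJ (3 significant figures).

ΔU ≈ 4.08 kJ

Constant volume ⇒ W = 0, so Q = ΔU = nCᵥΔT with Cᵥ = 3R/2 = 12.47 J/(mol·K).
ΔU = (3.99)(12.47)(675 − 593) = 4080 J.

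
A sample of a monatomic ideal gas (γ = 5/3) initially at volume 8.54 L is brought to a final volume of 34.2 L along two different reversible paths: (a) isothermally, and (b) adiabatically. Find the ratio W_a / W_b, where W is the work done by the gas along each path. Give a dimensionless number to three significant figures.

Path (a) isothermal: W = P₁V₁ ln(V₂/V₁) → W_a/(P₁V₁) = 1.387.
Path (b) adiabatic: W = P₁V₁(1 − (V₁/V₂)^(γ−1))/(γ−1) → W_b/(P₁V₁) = 0.9052.
W_a / W_b = 1.387 / 0.9052 = 1.533.

W_a / W_b ≈ 1.53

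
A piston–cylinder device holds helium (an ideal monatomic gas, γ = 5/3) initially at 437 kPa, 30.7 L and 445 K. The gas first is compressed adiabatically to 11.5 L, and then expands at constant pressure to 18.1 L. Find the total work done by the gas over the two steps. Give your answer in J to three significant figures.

W_total ≈ -3790 J

Step 1 (adiabatic): W = (P₁V₁ − P₂V₂)/(γ−1) = (13416 − 25817)/0.667 = -18602 J.
After step 1: P = 2245 kPa, V = 11.5 L, T = 856.4 K.
Step 2 (isobaric): W = PΔV = (2245 kPa)(18.1 − 11.5 L) = 14817 J.
W_total = -18602 + 14817 = -3785 J.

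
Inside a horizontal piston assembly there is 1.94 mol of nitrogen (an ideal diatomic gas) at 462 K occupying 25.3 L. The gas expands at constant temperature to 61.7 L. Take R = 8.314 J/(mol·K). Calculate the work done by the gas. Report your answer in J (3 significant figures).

W ≈ 6640 J

Isothermal: W = nRT ln(V₂/V₁).
W = (1.94)(8.314)(462) × ln(61.7/25.3)
  = 7452 × 0.8915
W_by_gas = 6643 J.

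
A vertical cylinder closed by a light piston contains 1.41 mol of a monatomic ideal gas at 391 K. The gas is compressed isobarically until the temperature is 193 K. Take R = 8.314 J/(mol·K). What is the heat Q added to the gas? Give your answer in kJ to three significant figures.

Q ≈ -5.80 kJ

Isobaric: W = nRΔT = (1.41)(8.314)(-198) = -2321 J.
ΔU = nCᵥΔT with Cᵥ = 3R/2: ΔU = (1.41)(12.47)(-198) = -3482 J.
Q = ΔU + W = -3482 − 2321 = -5803 J.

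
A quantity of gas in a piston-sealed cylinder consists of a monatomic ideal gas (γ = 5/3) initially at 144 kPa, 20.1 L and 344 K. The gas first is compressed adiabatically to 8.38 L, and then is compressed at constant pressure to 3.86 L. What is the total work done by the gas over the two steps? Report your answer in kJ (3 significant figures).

W_total ≈ -6.24 kJ

Step 1 (adiabatic): W = (P₁V₁ − P₂V₂)/(γ−1) = (2894 − 5186)/0.667 = -3438 J.
After step 1: P = 618.9 kPa, V = 8.38 L, T = 616.4 K.
Step 2 (isobaric): W = PΔV = (618.9 kPa)(3.86 − 8.38 L) = -2797 J.
W_total = -3438 − 2797 = -6235 J.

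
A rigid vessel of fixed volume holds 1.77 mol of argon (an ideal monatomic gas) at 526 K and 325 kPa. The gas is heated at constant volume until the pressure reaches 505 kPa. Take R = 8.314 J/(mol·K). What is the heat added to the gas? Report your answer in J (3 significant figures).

Constant volume ⇒ W = 0, so Q = ΔU = nCᵥΔT with Cᵥ = 3R/2 = 12.47 J/(mol·K).
At constant V, T₂/T₁ = P₂/P₁ ⇒ ΔT = T₁(P₂/P₁ − 1) = 526·(505/325 − 1) = 291.3 K.
ΔU = (1.77)(12.47)(291.3) = 6431 J.

Q ≈ 6430 J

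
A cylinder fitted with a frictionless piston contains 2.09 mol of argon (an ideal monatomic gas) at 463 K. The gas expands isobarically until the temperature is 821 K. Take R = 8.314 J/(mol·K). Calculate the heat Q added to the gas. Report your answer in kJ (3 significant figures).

Q ≈ 15.6 kJ

Isobaric: W = nRΔT = (2.09)(8.314)(358) = 6221 J.
ΔU = nCᵥΔT with Cᵥ = 3R/2: ΔU = (2.09)(12.47)(358) = 9331 J.
Q = ΔU + W = 9331 + 6221 = 15552 J.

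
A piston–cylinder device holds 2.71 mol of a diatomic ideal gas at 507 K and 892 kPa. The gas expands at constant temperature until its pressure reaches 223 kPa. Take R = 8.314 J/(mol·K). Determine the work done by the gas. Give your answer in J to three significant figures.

Isothermal process: W = nRT ln(V₂/V₁) = nRT ln(P₁/P₂).
W = (2.71)(8.314)(507) × ln(892/223)
  = 11423 × ln(4) = 11423 × 1.386
W_by_gas = 15836 J.

W ≈ 15800 J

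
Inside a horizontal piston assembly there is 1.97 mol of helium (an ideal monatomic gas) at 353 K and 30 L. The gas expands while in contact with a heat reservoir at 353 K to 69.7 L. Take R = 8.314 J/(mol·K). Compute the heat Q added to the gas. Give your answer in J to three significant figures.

Q ≈ 4870 J

Isothermal ⇒ ΔU = 0, so Q = W = nRT ln(V₂/V₁).
Q = (1.97)(8.314)(353) ln(69.7/30) = 5782 × 0.843 = 4874 J.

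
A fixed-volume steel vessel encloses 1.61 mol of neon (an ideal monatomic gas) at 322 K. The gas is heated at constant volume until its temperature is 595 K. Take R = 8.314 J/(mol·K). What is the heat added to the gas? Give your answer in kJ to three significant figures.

Q ≈ 5.48 kJ

Constant volume ⇒ W = 0, so Q = ΔU = nCᵥΔT with Cᵥ = 3R/2 = 12.47 J/(mol·K).
ΔU = (1.61)(12.47)(595 − 322) = 5481 J.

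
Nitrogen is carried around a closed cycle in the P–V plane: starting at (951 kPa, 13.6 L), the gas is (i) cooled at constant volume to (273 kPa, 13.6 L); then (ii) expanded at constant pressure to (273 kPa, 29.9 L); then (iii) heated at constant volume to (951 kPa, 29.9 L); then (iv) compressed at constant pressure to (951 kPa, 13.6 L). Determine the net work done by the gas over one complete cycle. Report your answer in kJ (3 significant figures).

W_net ≈ -11.1 kJ

Constant-volume legs do no work.
W(ii) = (273)(29.9 − 13.6) = 4450 J; W(iv) = (951)(13.6 − 29.9) = -15501 J.
W_net = 4450 − 15501 = -11051 J (the counter-clockwise enclosed area).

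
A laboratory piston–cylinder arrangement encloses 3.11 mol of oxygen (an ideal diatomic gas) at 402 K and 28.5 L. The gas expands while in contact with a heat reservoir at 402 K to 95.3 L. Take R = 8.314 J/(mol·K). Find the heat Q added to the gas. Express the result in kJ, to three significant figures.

Isothermal ⇒ ΔU = 0, so Q = W = nRT ln(V₂/V₁).
Q = (3.11)(8.314)(402) ln(95.3/28.5) = 10394 × 1.207 = 12547 J.

Q ≈ 12.5 kJ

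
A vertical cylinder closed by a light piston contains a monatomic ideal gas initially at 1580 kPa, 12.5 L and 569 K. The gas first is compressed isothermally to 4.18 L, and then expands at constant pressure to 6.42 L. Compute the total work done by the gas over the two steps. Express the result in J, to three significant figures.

W_total ≈ -11100 J

Step 1 (isothermal): W = P₁V₁ ln(V₂/V₁) = (19750) ln(4.18/12.5) = -21634 J.
After step 1: P = 4725 kPa, V = 4.18 L, T = 569 K.
Step 2 (isobaric): W = PΔV = (4725 kPa)(6.42 − 4.18 L) = 10584 J.
W_total = -21634 + 10584 = -11051 J.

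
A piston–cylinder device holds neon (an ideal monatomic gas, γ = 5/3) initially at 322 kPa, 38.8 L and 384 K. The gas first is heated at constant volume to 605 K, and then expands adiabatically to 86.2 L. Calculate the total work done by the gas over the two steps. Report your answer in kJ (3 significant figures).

W_total ≈ 12.2 kJ

Step 1 (isochoric): W = 0 (constant volume).
After step 1: P = 507.3 kPa (V unchanged).
Step 2 (adiabatic): W = (P₁V₁ − P₂V₂)/(γ−1) = (19684 − 11561)/0.667 = 12184 J.
W_total = 0 + 12184 = 12184 J.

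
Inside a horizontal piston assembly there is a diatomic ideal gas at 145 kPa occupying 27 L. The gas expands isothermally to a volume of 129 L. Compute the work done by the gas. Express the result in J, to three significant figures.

W ≈ 6120 J

Isothermal: W = nRT ln(V₂/V₁) = P₁V₁ ln(V₂/V₁).
P₁V₁ = (145 kPa)(27 L) = 3915 J.
W = 3915 × ln(129/27) = 3915 × 1.564
W_by_gas = 6123 J.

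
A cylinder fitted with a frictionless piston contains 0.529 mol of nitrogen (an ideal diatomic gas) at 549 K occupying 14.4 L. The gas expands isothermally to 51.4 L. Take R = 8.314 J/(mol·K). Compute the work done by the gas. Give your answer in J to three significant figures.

Isothermal: W = nRT ln(V₂/V₁).
W = (0.529)(8.314)(549) × ln(51.4/14.4)
  = 2415 × 1.272
W_by_gas = 3072 J.

W ≈ 3070 J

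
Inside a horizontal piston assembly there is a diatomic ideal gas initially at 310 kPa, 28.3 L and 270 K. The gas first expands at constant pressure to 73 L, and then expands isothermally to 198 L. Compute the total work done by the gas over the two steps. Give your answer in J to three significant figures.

Step 1 (isobaric): W = PΔV = (310 kPa)(73 − 28.3 L) = 13857 J.
After step 1: P = 310 kPa, V = 73 L, T = 696.5 K.
Step 2 (isothermal): W = P₁V₁ ln(V₂/V₁) = (22630) ln(198/73) = 22580 J.
W_total = 13857 + 22580 = 36437 J.

W_total ≈ 36400 J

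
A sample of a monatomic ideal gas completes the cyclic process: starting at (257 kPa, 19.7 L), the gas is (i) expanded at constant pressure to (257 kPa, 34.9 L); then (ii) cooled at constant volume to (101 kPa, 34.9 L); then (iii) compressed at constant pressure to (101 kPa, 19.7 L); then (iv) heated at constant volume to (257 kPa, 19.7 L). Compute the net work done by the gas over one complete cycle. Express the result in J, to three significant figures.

Constant-volume legs do no work.
W(i) = (257)(34.9 − 19.7) = 3906 J; W(iii) = (101)(19.7 − 34.9) = -1535 J.
W_net = 3906 − 1535 = 2371 J (the clockwise enclosed area).

W_net ≈ 2370 J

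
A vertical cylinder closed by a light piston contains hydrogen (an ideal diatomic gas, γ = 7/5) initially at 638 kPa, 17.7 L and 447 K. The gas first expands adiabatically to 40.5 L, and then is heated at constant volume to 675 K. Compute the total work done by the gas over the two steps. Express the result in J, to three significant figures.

Step 1 (adiabatic): W = (P₁V₁ − P₂V₂)/(γ−1) = (11293 − 8110)/0.4 = 7957 J.
Step 2 (isochoric): W = 0 (constant volume).
W_total = 7957 + 0 = 7957 J.

W_total ≈ 7960 J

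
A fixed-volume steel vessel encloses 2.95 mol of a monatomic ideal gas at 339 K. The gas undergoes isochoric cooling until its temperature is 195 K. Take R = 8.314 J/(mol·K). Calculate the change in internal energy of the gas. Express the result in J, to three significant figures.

Constant volume ⇒ W = 0, so Q = ΔU = nCᵥΔT with Cᵥ = 3R/2 = 12.47 J/(mol·K).
ΔU = (2.95)(12.47)(195 − 339) = -5298 J.

ΔU ≈ -5300 J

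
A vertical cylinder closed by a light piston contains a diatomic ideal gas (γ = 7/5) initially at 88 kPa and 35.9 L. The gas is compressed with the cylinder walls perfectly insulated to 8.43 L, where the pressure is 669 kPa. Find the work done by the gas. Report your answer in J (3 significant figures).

W ≈ -6200 J

Adiabatic: W = (P₁V₁ − P₂V₂)/(γ − 1) with γ = 7/5.
P₁V₁ = 3159 J, P₂V₂ = 5640 J.
W = (3159 − 5640) / 0.4 = -6201 J.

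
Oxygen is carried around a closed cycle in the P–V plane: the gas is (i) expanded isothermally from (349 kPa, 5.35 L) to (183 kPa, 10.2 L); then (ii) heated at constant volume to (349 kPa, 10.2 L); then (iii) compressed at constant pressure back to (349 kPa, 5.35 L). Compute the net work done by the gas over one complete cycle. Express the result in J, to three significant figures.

W_net ≈ -488 J

Leg (i): W = PᵢVᵢ ln(V_f/Vᵢ) = (1867) ln(10.2/5.35) = 1205 J.
Leg (ii): W = 0.
Leg (iii): W = PΔV = (349)(5.35 − 10.2) = -1693 J.
W_net = 1205 − 1693 = -487.8 J.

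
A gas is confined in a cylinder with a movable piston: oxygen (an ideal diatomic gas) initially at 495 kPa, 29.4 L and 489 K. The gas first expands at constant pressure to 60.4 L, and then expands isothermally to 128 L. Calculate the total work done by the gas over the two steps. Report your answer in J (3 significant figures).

Step 1 (isobaric): W = PΔV = (495 kPa)(60.4 − 29.4 L) = 15345 J.
After step 1: P = 495 kPa, V = 60.4 L, T = 1005 K.
Step 2 (isothermal): W = P₁V₁ ln(V₂/V₁) = (29898) ln(128/60.4) = 22455 J.
W_total = 15345 + 22455 = 37800 J.

W_total ≈ 37800 J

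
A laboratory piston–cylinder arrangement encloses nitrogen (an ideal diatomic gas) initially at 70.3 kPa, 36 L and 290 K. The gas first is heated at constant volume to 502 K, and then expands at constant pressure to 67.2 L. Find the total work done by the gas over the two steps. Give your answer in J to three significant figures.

W_total ≈ 3800 J

Step 1 (isochoric): W = 0 (constant volume).
After step 1: P = 121.7 kPa (V unchanged).
Step 2 (isobaric): W = PΔV = (121.7 kPa)(67.2 − 36 L) = 3797 J.
W_total = 0 + 3797 = 3797 J.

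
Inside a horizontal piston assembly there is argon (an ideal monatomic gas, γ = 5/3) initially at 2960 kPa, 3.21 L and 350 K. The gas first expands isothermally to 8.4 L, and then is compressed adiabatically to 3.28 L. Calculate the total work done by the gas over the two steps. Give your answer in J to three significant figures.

W_total ≈ -3290 J

Step 1 (isothermal): W = P₁V₁ ln(V₂/V₁) = (9502) ln(8.4/3.21) = 9140 J.
After step 1: P = 1131 kPa, V = 8.4 L, T = 350 K.
Step 2 (adiabatic): W = (P₁V₁ − P₂V₂)/(γ−1) = (9502 − 17786)/0.667 = -12426 J.
W_total = 9140 − 12426 = -3286 J.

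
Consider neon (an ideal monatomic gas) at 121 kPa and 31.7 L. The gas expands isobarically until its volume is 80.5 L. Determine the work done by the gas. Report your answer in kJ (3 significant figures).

W ≈ 5.90 kJ

Isobaric: W = P ΔV.
W = (121 kPa)(80.5 − 31.7 L) = (121)(48.8) = 5905 J.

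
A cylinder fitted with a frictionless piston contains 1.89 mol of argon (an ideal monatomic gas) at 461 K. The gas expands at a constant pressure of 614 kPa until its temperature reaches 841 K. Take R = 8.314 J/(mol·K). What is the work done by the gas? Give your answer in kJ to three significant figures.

Isobaric: W = P ΔV = nR ΔT.
W = (1.89)(8.314)(841 − 461) = 5971 J.

W ≈ 5.97 kJ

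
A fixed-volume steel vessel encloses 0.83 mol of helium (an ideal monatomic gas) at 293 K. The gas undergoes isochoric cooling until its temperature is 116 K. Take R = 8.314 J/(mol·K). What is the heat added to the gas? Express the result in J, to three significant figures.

Q ≈ -1830 J

Constant volume ⇒ W = 0, so Q = ΔU = nCᵥΔT with Cᵥ = 3R/2 = 12.47 J/(mol·K).
ΔU = (0.83)(12.47)(116 − 293) = -1832 J.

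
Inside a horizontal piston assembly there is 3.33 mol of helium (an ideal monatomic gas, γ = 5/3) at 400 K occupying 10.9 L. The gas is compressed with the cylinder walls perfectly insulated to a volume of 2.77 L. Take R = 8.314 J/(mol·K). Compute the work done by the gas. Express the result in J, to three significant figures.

W ≈ -24800 J

Adiabatic: TV^(γ−1) = const with γ = 5/3.
T₂ = T₁ (V₁/V₂)^(γ−1) = 400 × (10.9/2.77)^0.667 = 400 × 2.492 = 997 K.
W_by = nCᵥ(T₁ − T₂) = (3.33)(12.47)(400 − 997) = -24792 J.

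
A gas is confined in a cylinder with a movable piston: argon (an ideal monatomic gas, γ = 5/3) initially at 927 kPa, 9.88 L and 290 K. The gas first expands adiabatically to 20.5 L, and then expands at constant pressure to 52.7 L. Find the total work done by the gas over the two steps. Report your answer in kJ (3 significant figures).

Step 1 (adiabatic): W = (P₁V₁ − P₂V₂)/(γ−1) = (9159 − 5630)/0.667 = 5293 J.
After step 1: P = 274.6 kPa, V = 20.5 L, T = 178.3 K.
Step 2 (isobaric): W = PΔV = (274.6 kPa)(52.7 − 20.5 L) = 8843 J.
W_total = 5293 + 8843 = 14136 J.

W_total ≈ 14.1 kJ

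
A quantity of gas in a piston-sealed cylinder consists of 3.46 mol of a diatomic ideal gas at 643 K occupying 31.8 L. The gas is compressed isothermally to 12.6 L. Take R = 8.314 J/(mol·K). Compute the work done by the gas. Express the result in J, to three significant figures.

W ≈ -17100 J

Isothermal: W = nRT ln(V₂/V₁).
W = (3.46)(8.314)(643) × ln(12.6/31.8)
  = 18497 × -0.9258
W_by_gas = -17124 J.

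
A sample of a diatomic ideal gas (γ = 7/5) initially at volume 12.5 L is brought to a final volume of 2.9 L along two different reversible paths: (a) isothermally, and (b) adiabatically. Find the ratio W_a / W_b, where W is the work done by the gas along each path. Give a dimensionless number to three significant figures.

Path (a) isothermal: W = P₁V₁ ln(V₂/V₁) → W_a/(P₁V₁) = -1.461.
Path (b) adiabatic: W = P₁V₁(1 − (V₁/V₂)^(γ−1))/(γ−1) → W_b/(P₁V₁) = -1.985.
W_a / W_b = -1.461 / -1.985 = 0.7361.

W_a / W_b ≈ 0.736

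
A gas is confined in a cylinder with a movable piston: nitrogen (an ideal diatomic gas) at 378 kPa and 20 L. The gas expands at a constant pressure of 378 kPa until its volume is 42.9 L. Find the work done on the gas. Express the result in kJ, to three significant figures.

Isobaric: W = P ΔV.
W = (378 kPa)(42.9 − 20 L) = (378)(22.9) = 8656 J.
Work on gas = −W_by = -8656 J.

W ≈ -8.66 kJ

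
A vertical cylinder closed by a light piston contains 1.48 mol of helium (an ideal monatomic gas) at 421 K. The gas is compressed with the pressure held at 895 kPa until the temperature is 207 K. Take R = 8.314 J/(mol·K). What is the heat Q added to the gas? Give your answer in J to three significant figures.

Isobaric: W = nRΔT = (1.48)(8.314)(-214) = -2633 J.
ΔU = nCᵥΔT with Cᵥ = 3R/2: ΔU = (1.48)(12.47)(-214) = -3950 J.
Q = ΔU + W = -3950 − 2633 = -6583 J.

Q ≈ -6580 J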